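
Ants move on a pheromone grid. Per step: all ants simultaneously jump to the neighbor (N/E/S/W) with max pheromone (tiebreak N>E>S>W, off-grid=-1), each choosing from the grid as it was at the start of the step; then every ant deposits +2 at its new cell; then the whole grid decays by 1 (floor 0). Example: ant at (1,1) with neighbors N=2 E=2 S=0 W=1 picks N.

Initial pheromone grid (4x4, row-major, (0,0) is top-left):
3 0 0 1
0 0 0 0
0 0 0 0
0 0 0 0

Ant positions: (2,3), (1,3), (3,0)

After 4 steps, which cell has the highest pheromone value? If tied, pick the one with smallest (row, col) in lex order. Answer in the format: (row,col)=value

Step 1: ant0:(2,3)->N->(1,3) | ant1:(1,3)->N->(0,3) | ant2:(3,0)->N->(2,0)
  grid max=2 at (0,0)
Step 2: ant0:(1,3)->N->(0,3) | ant1:(0,3)->S->(1,3) | ant2:(2,0)->N->(1,0)
  grid max=3 at (0,3)
Step 3: ant0:(0,3)->S->(1,3) | ant1:(1,3)->N->(0,3) | ant2:(1,0)->N->(0,0)
  grid max=4 at (0,3)
Step 4: ant0:(1,3)->N->(0,3) | ant1:(0,3)->S->(1,3) | ant2:(0,0)->E->(0,1)
  grid max=5 at (0,3)
Final grid:
  1 1 0 5
  0 0 0 4
  0 0 0 0
  0 0 0 0
Max pheromone 5 at (0,3)

Answer: (0,3)=5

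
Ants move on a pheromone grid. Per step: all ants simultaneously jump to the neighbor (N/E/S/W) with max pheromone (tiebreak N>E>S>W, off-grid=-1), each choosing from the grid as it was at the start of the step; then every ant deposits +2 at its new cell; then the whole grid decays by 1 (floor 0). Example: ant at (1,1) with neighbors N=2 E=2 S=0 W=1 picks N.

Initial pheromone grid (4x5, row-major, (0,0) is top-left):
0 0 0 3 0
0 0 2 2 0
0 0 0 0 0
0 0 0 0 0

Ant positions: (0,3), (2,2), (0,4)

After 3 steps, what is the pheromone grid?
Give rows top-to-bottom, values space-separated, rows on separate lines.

After step 1: ants at (1,3),(1,2),(0,3)
  0 0 0 4 0
  0 0 3 3 0
  0 0 0 0 0
  0 0 0 0 0
After step 2: ants at (0,3),(1,3),(1,3)
  0 0 0 5 0
  0 0 2 6 0
  0 0 0 0 0
  0 0 0 0 0
After step 3: ants at (1,3),(0,3),(0,3)
  0 0 0 8 0
  0 0 1 7 0
  0 0 0 0 0
  0 0 0 0 0

0 0 0 8 0
0 0 1 7 0
0 0 0 0 0
0 0 0 0 0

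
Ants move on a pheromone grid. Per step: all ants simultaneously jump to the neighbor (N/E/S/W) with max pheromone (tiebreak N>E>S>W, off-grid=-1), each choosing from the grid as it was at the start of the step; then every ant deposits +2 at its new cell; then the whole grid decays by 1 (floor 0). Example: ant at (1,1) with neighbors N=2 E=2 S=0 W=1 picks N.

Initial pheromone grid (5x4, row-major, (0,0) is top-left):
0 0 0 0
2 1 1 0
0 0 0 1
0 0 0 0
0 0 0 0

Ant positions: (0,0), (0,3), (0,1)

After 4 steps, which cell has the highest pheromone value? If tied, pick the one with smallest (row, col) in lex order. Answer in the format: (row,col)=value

Step 1: ant0:(0,0)->S->(1,0) | ant1:(0,3)->S->(1,3) | ant2:(0,1)->S->(1,1)
  grid max=3 at (1,0)
Step 2: ant0:(1,0)->E->(1,1) | ant1:(1,3)->N->(0,3) | ant2:(1,1)->W->(1,0)
  grid max=4 at (1,0)
Step 3: ant0:(1,1)->W->(1,0) | ant1:(0,3)->S->(1,3) | ant2:(1,0)->E->(1,1)
  grid max=5 at (1,0)
Step 4: ant0:(1,0)->E->(1,1) | ant1:(1,3)->N->(0,3) | ant2:(1,1)->W->(1,0)
  grid max=6 at (1,0)
Final grid:
  0 0 0 1
  6 5 0 0
  0 0 0 0
  0 0 0 0
  0 0 0 0
Max pheromone 6 at (1,0)

Answer: (1,0)=6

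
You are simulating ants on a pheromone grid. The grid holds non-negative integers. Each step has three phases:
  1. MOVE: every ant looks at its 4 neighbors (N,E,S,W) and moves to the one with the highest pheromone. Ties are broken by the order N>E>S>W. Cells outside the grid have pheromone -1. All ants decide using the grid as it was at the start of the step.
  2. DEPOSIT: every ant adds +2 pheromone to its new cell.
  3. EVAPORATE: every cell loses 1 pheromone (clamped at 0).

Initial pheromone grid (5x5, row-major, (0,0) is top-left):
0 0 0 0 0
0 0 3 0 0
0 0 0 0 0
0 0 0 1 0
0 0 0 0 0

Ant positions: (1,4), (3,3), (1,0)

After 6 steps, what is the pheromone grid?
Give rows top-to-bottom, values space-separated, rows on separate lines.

After step 1: ants at (0,4),(2,3),(0,0)
  1 0 0 0 1
  0 0 2 0 0
  0 0 0 1 0
  0 0 0 0 0
  0 0 0 0 0
After step 2: ants at (1,4),(1,3),(0,1)
  0 1 0 0 0
  0 0 1 1 1
  0 0 0 0 0
  0 0 0 0 0
  0 0 0 0 0
After step 3: ants at (1,3),(1,4),(0,2)
  0 0 1 0 0
  0 0 0 2 2
  0 0 0 0 0
  0 0 0 0 0
  0 0 0 0 0
After step 4: ants at (1,4),(1,3),(0,3)
  0 0 0 1 0
  0 0 0 3 3
  0 0 0 0 0
  0 0 0 0 0
  0 0 0 0 0
After step 5: ants at (1,3),(1,4),(1,3)
  0 0 0 0 0
  0 0 0 6 4
  0 0 0 0 0
  0 0 0 0 0
  0 0 0 0 0
After step 6: ants at (1,4),(1,3),(1,4)
  0 0 0 0 0
  0 0 0 7 7
  0 0 0 0 0
  0 0 0 0 0
  0 0 0 0 0

0 0 0 0 0
0 0 0 7 7
0 0 0 0 0
0 0 0 0 0
0 0 0 0 0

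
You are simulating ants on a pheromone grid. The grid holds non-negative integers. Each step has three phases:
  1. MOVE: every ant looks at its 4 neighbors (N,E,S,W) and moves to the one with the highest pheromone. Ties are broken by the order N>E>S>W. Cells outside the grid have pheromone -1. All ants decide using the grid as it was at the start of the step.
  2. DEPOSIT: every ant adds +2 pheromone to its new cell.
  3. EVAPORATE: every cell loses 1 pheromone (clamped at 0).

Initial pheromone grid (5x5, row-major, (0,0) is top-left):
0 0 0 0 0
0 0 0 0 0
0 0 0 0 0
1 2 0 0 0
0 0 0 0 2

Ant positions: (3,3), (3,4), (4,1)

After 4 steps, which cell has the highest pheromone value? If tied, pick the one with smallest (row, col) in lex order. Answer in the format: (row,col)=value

Step 1: ant0:(3,3)->N->(2,3) | ant1:(3,4)->S->(4,4) | ant2:(4,1)->N->(3,1)
  grid max=3 at (3,1)
Step 2: ant0:(2,3)->N->(1,3) | ant1:(4,4)->N->(3,4) | ant2:(3,1)->N->(2,1)
  grid max=2 at (3,1)
Step 3: ant0:(1,3)->N->(0,3) | ant1:(3,4)->S->(4,4) | ant2:(2,1)->S->(3,1)
  grid max=3 at (3,1)
Step 4: ant0:(0,3)->E->(0,4) | ant1:(4,4)->N->(3,4) | ant2:(3,1)->N->(2,1)
  grid max=2 at (3,1)
Final grid:
  0 0 0 0 1
  0 0 0 0 0
  0 1 0 0 0
  0 2 0 0 1
  0 0 0 0 2
Max pheromone 2 at (3,1)

Answer: (3,1)=2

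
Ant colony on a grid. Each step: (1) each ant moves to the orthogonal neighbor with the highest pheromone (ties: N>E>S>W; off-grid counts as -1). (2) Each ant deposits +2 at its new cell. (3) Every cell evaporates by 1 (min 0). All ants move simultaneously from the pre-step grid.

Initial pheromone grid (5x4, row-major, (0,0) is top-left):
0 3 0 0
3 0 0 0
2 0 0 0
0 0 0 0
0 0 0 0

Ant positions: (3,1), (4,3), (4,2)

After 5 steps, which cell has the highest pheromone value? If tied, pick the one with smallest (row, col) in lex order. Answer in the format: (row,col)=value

Step 1: ant0:(3,1)->N->(2,1) | ant1:(4,3)->N->(3,3) | ant2:(4,2)->N->(3,2)
  grid max=2 at (0,1)
Step 2: ant0:(2,1)->W->(2,0) | ant1:(3,3)->W->(3,2) | ant2:(3,2)->E->(3,3)
  grid max=2 at (2,0)
Step 3: ant0:(2,0)->N->(1,0) | ant1:(3,2)->E->(3,3) | ant2:(3,3)->W->(3,2)
  grid max=3 at (3,2)
Step 4: ant0:(1,0)->S->(2,0) | ant1:(3,3)->W->(3,2) | ant2:(3,2)->E->(3,3)
  grid max=4 at (3,2)
Step 5: ant0:(2,0)->N->(1,0) | ant1:(3,2)->E->(3,3) | ant2:(3,3)->W->(3,2)
  grid max=5 at (3,2)
Final grid:
  0 0 0 0
  2 0 0 0
  1 0 0 0
  0 0 5 5
  0 0 0 0
Max pheromone 5 at (3,2)

Answer: (3,2)=5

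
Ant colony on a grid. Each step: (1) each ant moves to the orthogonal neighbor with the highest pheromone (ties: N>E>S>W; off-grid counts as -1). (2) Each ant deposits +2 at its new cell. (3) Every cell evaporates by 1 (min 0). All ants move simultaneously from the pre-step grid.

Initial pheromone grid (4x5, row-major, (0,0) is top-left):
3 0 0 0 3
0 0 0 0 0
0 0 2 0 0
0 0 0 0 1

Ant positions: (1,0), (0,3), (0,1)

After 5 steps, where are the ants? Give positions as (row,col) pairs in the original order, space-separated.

Step 1: ant0:(1,0)->N->(0,0) | ant1:(0,3)->E->(0,4) | ant2:(0,1)->W->(0,0)
  grid max=6 at (0,0)
Step 2: ant0:(0,0)->E->(0,1) | ant1:(0,4)->S->(1,4) | ant2:(0,0)->E->(0,1)
  grid max=5 at (0,0)
Step 3: ant0:(0,1)->W->(0,0) | ant1:(1,4)->N->(0,4) | ant2:(0,1)->W->(0,0)
  grid max=8 at (0,0)
Step 4: ant0:(0,0)->E->(0,1) | ant1:(0,4)->S->(1,4) | ant2:(0,0)->E->(0,1)
  grid max=7 at (0,0)
Step 5: ant0:(0,1)->W->(0,0) | ant1:(1,4)->N->(0,4) | ant2:(0,1)->W->(0,0)
  grid max=10 at (0,0)

(0,0) (0,4) (0,0)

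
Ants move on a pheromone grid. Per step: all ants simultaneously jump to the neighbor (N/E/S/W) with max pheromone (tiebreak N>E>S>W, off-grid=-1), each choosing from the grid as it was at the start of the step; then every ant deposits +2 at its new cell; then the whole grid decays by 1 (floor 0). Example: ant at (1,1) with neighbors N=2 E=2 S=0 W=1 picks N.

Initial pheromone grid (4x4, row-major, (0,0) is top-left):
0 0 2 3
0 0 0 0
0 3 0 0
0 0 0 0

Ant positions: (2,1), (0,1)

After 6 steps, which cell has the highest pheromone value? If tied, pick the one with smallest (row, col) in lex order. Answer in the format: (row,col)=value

Step 1: ant0:(2,1)->N->(1,1) | ant1:(0,1)->E->(0,2)
  grid max=3 at (0,2)
Step 2: ant0:(1,1)->S->(2,1) | ant1:(0,2)->E->(0,3)
  grid max=3 at (0,3)
Step 3: ant0:(2,1)->N->(1,1) | ant1:(0,3)->W->(0,2)
  grid max=3 at (0,2)
Step 4: ant0:(1,1)->S->(2,1) | ant1:(0,2)->E->(0,3)
  grid max=3 at (0,3)
Step 5: ant0:(2,1)->N->(1,1) | ant1:(0,3)->W->(0,2)
  grid max=3 at (0,2)
Step 6: ant0:(1,1)->S->(2,1) | ant1:(0,2)->E->(0,3)
  grid max=3 at (0,3)
Final grid:
  0 0 2 3
  0 0 0 0
  0 3 0 0
  0 0 0 0
Max pheromone 3 at (0,3)

Answer: (0,3)=3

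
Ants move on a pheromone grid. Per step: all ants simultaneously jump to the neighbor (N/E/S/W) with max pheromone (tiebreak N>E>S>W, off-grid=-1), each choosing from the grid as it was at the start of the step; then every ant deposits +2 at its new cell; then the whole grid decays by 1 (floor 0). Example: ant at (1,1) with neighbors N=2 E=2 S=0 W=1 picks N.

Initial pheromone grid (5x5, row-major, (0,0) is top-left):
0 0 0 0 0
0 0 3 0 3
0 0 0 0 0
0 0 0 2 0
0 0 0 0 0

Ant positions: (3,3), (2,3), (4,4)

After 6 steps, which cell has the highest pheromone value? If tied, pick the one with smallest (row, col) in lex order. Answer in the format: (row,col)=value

Step 1: ant0:(3,3)->N->(2,3) | ant1:(2,3)->S->(3,3) | ant2:(4,4)->N->(3,4)
  grid max=3 at (3,3)
Step 2: ant0:(2,3)->S->(3,3) | ant1:(3,3)->N->(2,3) | ant2:(3,4)->W->(3,3)
  grid max=6 at (3,3)
Step 3: ant0:(3,3)->N->(2,3) | ant1:(2,3)->S->(3,3) | ant2:(3,3)->N->(2,3)
  grid max=7 at (3,3)
Step 4: ant0:(2,3)->S->(3,3) | ant1:(3,3)->N->(2,3) | ant2:(2,3)->S->(3,3)
  grid max=10 at (3,3)
Step 5: ant0:(3,3)->N->(2,3) | ant1:(2,3)->S->(3,3) | ant2:(3,3)->N->(2,3)
  grid max=11 at (3,3)
Step 6: ant0:(2,3)->S->(3,3) | ant1:(3,3)->N->(2,3) | ant2:(2,3)->S->(3,3)
  grid max=14 at (3,3)
Final grid:
  0 0 0 0 0
  0 0 0 0 0
  0 0 0 10 0
  0 0 0 14 0
  0 0 0 0 0
Max pheromone 14 at (3,3)

Answer: (3,3)=14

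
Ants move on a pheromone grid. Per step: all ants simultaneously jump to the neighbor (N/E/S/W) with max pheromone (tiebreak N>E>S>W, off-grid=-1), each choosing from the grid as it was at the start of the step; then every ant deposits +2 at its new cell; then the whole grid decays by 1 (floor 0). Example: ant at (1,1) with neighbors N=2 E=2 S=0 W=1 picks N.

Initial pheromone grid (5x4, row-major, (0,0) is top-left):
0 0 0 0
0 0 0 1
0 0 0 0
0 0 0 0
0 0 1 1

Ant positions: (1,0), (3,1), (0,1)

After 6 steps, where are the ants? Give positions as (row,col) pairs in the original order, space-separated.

Step 1: ant0:(1,0)->N->(0,0) | ant1:(3,1)->N->(2,1) | ant2:(0,1)->E->(0,2)
  grid max=1 at (0,0)
Step 2: ant0:(0,0)->E->(0,1) | ant1:(2,1)->N->(1,1) | ant2:(0,2)->E->(0,3)
  grid max=1 at (0,1)
Step 3: ant0:(0,1)->S->(1,1) | ant1:(1,1)->N->(0,1) | ant2:(0,3)->S->(1,3)
  grid max=2 at (0,1)
Step 4: ant0:(1,1)->N->(0,1) | ant1:(0,1)->S->(1,1) | ant2:(1,3)->N->(0,3)
  grid max=3 at (0,1)
Step 5: ant0:(0,1)->S->(1,1) | ant1:(1,1)->N->(0,1) | ant2:(0,3)->S->(1,3)
  grid max=4 at (0,1)
Step 6: ant0:(1,1)->N->(0,1) | ant1:(0,1)->S->(1,1) | ant2:(1,3)->N->(0,3)
  grid max=5 at (0,1)

(0,1) (1,1) (0,3)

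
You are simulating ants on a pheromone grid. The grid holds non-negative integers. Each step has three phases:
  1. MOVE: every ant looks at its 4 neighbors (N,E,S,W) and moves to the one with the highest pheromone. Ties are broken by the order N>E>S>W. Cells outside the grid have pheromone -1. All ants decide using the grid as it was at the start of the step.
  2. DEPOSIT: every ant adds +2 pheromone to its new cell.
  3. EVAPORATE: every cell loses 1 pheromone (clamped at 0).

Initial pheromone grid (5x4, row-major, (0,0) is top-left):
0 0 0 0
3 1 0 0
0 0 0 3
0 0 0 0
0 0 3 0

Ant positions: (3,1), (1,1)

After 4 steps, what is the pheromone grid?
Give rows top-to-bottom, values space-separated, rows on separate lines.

After step 1: ants at (2,1),(1,0)
  0 0 0 0
  4 0 0 0
  0 1 0 2
  0 0 0 0
  0 0 2 0
After step 2: ants at (1,1),(0,0)
  1 0 0 0
  3 1 0 0
  0 0 0 1
  0 0 0 0
  0 0 1 0
After step 3: ants at (1,0),(1,0)
  0 0 0 0
  6 0 0 0
  0 0 0 0
  0 0 0 0
  0 0 0 0
After step 4: ants at (0,0),(0,0)
  3 0 0 0
  5 0 0 0
  0 0 0 0
  0 0 0 0
  0 0 0 0

3 0 0 0
5 0 0 0
0 0 0 0
0 0 0 0
0 0 0 0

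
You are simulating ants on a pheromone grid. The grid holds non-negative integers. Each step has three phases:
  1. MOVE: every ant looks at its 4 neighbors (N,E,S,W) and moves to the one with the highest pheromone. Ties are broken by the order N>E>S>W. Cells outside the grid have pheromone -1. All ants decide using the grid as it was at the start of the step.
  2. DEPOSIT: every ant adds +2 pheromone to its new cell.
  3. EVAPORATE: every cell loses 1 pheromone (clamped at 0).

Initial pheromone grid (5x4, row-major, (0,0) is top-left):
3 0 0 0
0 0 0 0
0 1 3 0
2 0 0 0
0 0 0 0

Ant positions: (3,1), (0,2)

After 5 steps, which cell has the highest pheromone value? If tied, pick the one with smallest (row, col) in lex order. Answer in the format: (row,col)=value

Answer: (3,0)=3

Derivation:
Step 1: ant0:(3,1)->W->(3,0) | ant1:(0,2)->E->(0,3)
  grid max=3 at (3,0)
Step 2: ant0:(3,0)->N->(2,0) | ant1:(0,3)->S->(1,3)
  grid max=2 at (3,0)
Step 3: ant0:(2,0)->S->(3,0) | ant1:(1,3)->N->(0,3)
  grid max=3 at (3,0)
Step 4: ant0:(3,0)->N->(2,0) | ant1:(0,3)->S->(1,3)
  grid max=2 at (3,0)
Step 5: ant0:(2,0)->S->(3,0) | ant1:(1,3)->N->(0,3)
  grid max=3 at (3,0)
Final grid:
  0 0 0 1
  0 0 0 0
  0 0 0 0
  3 0 0 0
  0 0 0 0
Max pheromone 3 at (3,0)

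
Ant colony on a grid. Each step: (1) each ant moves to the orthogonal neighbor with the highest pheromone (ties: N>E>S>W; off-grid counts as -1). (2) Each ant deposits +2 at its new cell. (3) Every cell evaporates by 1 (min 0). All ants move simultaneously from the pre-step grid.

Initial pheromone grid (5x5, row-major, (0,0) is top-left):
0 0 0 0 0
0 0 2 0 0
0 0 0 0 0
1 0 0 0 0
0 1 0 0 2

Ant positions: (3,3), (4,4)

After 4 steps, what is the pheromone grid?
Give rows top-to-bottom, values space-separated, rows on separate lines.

After step 1: ants at (2,3),(3,4)
  0 0 0 0 0
  0 0 1 0 0
  0 0 0 1 0
  0 0 0 0 1
  0 0 0 0 1
After step 2: ants at (1,3),(4,4)
  0 0 0 0 0
  0 0 0 1 0
  0 0 0 0 0
  0 0 0 0 0
  0 0 0 0 2
After step 3: ants at (0,3),(3,4)
  0 0 0 1 0
  0 0 0 0 0
  0 0 0 0 0
  0 0 0 0 1
  0 0 0 0 1
After step 4: ants at (0,4),(4,4)
  0 0 0 0 1
  0 0 0 0 0
  0 0 0 0 0
  0 0 0 0 0
  0 0 0 0 2

0 0 0 0 1
0 0 0 0 0
0 0 0 0 0
0 0 0 0 0
0 0 0 0 2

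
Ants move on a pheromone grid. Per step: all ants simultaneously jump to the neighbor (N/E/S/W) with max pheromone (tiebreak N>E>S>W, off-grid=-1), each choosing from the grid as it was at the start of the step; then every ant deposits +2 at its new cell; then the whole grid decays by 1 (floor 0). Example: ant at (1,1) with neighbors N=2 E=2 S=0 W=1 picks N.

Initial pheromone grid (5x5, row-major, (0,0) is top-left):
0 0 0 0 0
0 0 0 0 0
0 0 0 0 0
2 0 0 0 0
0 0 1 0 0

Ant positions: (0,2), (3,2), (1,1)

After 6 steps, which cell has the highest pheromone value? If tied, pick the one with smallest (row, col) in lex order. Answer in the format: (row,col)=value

Step 1: ant0:(0,2)->E->(0,3) | ant1:(3,2)->S->(4,2) | ant2:(1,1)->N->(0,1)
  grid max=2 at (4,2)
Step 2: ant0:(0,3)->E->(0,4) | ant1:(4,2)->N->(3,2) | ant2:(0,1)->E->(0,2)
  grid max=1 at (0,2)
Step 3: ant0:(0,4)->S->(1,4) | ant1:(3,2)->S->(4,2) | ant2:(0,2)->E->(0,3)
  grid max=2 at (4,2)
Step 4: ant0:(1,4)->N->(0,4) | ant1:(4,2)->N->(3,2) | ant2:(0,3)->E->(0,4)
  grid max=3 at (0,4)
Step 5: ant0:(0,4)->S->(1,4) | ant1:(3,2)->S->(4,2) | ant2:(0,4)->S->(1,4)
  grid max=3 at (1,4)
Step 6: ant0:(1,4)->N->(0,4) | ant1:(4,2)->N->(3,2) | ant2:(1,4)->N->(0,4)
  grid max=5 at (0,4)
Final grid:
  0 0 0 0 5
  0 0 0 0 2
  0 0 0 0 0
  0 0 1 0 0
  0 0 1 0 0
Max pheromone 5 at (0,4)

Answer: (0,4)=5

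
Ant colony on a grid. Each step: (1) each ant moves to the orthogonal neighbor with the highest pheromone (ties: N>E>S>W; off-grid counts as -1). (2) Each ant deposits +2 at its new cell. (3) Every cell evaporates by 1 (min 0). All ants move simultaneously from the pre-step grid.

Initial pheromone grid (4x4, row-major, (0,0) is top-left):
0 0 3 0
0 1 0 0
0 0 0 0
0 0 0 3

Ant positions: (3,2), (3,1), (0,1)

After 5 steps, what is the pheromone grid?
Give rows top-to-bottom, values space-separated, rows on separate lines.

After step 1: ants at (3,3),(2,1),(0,2)
  0 0 4 0
  0 0 0 0
  0 1 0 0
  0 0 0 4
After step 2: ants at (2,3),(1,1),(0,3)
  0 0 3 1
  0 1 0 0
  0 0 0 1
  0 0 0 3
After step 3: ants at (3,3),(0,1),(0,2)
  0 1 4 0
  0 0 0 0
  0 0 0 0
  0 0 0 4
After step 4: ants at (2,3),(0,2),(0,1)
  0 2 5 0
  0 0 0 0
  0 0 0 1
  0 0 0 3
After step 5: ants at (3,3),(0,1),(0,2)
  0 3 6 0
  0 0 0 0
  0 0 0 0
  0 0 0 4

0 3 6 0
0 0 0 0
0 0 0 0
0 0 0 4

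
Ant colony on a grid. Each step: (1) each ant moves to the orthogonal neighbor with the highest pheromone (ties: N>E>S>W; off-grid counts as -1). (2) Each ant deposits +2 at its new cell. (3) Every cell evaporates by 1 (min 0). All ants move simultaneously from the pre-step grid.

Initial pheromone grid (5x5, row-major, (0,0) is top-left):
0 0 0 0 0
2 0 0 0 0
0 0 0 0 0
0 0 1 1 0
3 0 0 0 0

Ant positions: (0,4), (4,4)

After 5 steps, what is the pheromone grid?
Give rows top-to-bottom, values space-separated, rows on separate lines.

After step 1: ants at (1,4),(3,4)
  0 0 0 0 0
  1 0 0 0 1
  0 0 0 0 0
  0 0 0 0 1
  2 0 0 0 0
After step 2: ants at (0,4),(2,4)
  0 0 0 0 1
  0 0 0 0 0
  0 0 0 0 1
  0 0 0 0 0
  1 0 0 0 0
After step 3: ants at (1,4),(1,4)
  0 0 0 0 0
  0 0 0 0 3
  0 0 0 0 0
  0 0 0 0 0
  0 0 0 0 0
After step 4: ants at (0,4),(0,4)
  0 0 0 0 3
  0 0 0 0 2
  0 0 0 0 0
  0 0 0 0 0
  0 0 0 0 0
After step 5: ants at (1,4),(1,4)
  0 0 0 0 2
  0 0 0 0 5
  0 0 0 0 0
  0 0 0 0 0
  0 0 0 0 0

0 0 0 0 2
0 0 0 0 5
0 0 0 0 0
0 0 0 0 0
0 0 0 0 0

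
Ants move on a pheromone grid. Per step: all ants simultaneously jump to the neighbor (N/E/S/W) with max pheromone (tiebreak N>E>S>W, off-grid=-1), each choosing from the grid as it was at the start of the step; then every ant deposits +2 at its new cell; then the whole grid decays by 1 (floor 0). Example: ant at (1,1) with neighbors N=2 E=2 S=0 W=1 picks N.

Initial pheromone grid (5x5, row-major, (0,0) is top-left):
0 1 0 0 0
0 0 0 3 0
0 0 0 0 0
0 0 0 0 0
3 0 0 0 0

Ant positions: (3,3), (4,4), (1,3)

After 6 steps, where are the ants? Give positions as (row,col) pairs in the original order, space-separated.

Step 1: ant0:(3,3)->N->(2,3) | ant1:(4,4)->N->(3,4) | ant2:(1,3)->N->(0,3)
  grid max=2 at (1,3)
Step 2: ant0:(2,3)->N->(1,3) | ant1:(3,4)->N->(2,4) | ant2:(0,3)->S->(1,3)
  grid max=5 at (1,3)
Step 3: ant0:(1,3)->N->(0,3) | ant1:(2,4)->N->(1,4) | ant2:(1,3)->N->(0,3)
  grid max=4 at (1,3)
Step 4: ant0:(0,3)->S->(1,3) | ant1:(1,4)->W->(1,3) | ant2:(0,3)->S->(1,3)
  grid max=9 at (1,3)
Step 5: ant0:(1,3)->N->(0,3) | ant1:(1,3)->N->(0,3) | ant2:(1,3)->N->(0,3)
  grid max=8 at (1,3)
Step 6: ant0:(0,3)->S->(1,3) | ant1:(0,3)->S->(1,3) | ant2:(0,3)->S->(1,3)
  grid max=13 at (1,3)

(1,3) (1,3) (1,3)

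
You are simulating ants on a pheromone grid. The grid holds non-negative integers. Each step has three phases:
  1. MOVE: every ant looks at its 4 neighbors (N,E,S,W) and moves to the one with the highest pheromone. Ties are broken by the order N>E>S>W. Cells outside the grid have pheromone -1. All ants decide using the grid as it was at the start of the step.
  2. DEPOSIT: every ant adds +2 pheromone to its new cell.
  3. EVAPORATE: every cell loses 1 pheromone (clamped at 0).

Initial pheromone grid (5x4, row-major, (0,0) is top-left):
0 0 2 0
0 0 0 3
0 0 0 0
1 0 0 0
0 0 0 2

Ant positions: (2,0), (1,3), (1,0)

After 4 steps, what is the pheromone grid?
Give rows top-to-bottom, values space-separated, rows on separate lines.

After step 1: ants at (3,0),(0,3),(0,0)
  1 0 1 1
  0 0 0 2
  0 0 0 0
  2 0 0 0
  0 0 0 1
After step 2: ants at (2,0),(1,3),(0,1)
  0 1 0 0
  0 0 0 3
  1 0 0 0
  1 0 0 0
  0 0 0 0
After step 3: ants at (3,0),(0,3),(0,2)
  0 0 1 1
  0 0 0 2
  0 0 0 0
  2 0 0 0
  0 0 0 0
After step 4: ants at (2,0),(1,3),(0,3)
  0 0 0 2
  0 0 0 3
  1 0 0 0
  1 0 0 0
  0 0 0 0

0 0 0 2
0 0 0 3
1 0 0 0
1 0 0 0
0 0 0 0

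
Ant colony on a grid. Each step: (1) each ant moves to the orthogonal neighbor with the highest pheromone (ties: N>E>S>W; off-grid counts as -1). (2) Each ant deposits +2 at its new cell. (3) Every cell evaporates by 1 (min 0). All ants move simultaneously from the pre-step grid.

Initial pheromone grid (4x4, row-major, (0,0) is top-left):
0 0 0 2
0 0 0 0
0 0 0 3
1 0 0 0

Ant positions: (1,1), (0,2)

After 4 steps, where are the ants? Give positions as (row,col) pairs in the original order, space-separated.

Step 1: ant0:(1,1)->N->(0,1) | ant1:(0,2)->E->(0,3)
  grid max=3 at (0,3)
Step 2: ant0:(0,1)->E->(0,2) | ant1:(0,3)->S->(1,3)
  grid max=2 at (0,3)
Step 3: ant0:(0,2)->E->(0,3) | ant1:(1,3)->N->(0,3)
  grid max=5 at (0,3)
Step 4: ant0:(0,3)->S->(1,3) | ant1:(0,3)->S->(1,3)
  grid max=4 at (0,3)

(1,3) (1,3)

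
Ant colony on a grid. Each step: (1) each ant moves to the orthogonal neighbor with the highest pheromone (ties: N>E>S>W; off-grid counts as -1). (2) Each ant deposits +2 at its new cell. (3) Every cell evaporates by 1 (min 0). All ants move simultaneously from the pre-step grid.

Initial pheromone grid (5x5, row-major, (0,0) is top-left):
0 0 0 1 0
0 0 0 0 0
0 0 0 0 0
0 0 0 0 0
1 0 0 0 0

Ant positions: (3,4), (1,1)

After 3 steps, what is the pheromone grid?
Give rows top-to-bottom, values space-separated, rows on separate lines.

After step 1: ants at (2,4),(0,1)
  0 1 0 0 0
  0 0 0 0 0
  0 0 0 0 1
  0 0 0 0 0
  0 0 0 0 0
After step 2: ants at (1,4),(0,2)
  0 0 1 0 0
  0 0 0 0 1
  0 0 0 0 0
  0 0 0 0 0
  0 0 0 0 0
After step 3: ants at (0,4),(0,3)
  0 0 0 1 1
  0 0 0 0 0
  0 0 0 0 0
  0 0 0 0 0
  0 0 0 0 0

0 0 0 1 1
0 0 0 0 0
0 0 0 0 0
0 0 0 0 0
0 0 0 0 0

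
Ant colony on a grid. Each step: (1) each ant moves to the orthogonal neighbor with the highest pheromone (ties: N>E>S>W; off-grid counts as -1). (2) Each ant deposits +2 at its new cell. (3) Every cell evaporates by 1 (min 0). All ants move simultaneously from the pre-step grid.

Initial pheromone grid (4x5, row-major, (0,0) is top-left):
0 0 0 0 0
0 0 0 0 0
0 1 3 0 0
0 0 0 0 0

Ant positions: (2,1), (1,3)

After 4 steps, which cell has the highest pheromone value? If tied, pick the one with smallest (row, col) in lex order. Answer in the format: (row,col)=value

Answer: (2,2)=3

Derivation:
Step 1: ant0:(2,1)->E->(2,2) | ant1:(1,3)->N->(0,3)
  grid max=4 at (2,2)
Step 2: ant0:(2,2)->N->(1,2) | ant1:(0,3)->E->(0,4)
  grid max=3 at (2,2)
Step 3: ant0:(1,2)->S->(2,2) | ant1:(0,4)->S->(1,4)
  grid max=4 at (2,2)
Step 4: ant0:(2,2)->N->(1,2) | ant1:(1,4)->N->(0,4)
  grid max=3 at (2,2)
Final grid:
  0 0 0 0 1
  0 0 1 0 0
  0 0 3 0 0
  0 0 0 0 0
Max pheromone 3 at (2,2)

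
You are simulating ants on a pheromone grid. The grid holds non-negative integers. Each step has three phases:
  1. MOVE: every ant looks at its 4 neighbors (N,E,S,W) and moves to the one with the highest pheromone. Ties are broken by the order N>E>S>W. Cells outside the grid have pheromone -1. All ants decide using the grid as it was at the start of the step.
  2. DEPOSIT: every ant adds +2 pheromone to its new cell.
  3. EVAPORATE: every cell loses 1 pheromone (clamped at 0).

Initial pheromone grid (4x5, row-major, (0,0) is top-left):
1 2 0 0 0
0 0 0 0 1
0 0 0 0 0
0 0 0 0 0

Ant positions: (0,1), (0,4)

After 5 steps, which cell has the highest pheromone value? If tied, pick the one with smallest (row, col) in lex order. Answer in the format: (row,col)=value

Step 1: ant0:(0,1)->W->(0,0) | ant1:(0,4)->S->(1,4)
  grid max=2 at (0,0)
Step 2: ant0:(0,0)->E->(0,1) | ant1:(1,4)->N->(0,4)
  grid max=2 at (0,1)
Step 3: ant0:(0,1)->W->(0,0) | ant1:(0,4)->S->(1,4)
  grid max=2 at (0,0)
Step 4: ant0:(0,0)->E->(0,1) | ant1:(1,4)->N->(0,4)
  grid max=2 at (0,1)
Step 5: ant0:(0,1)->W->(0,0) | ant1:(0,4)->S->(1,4)
  grid max=2 at (0,0)
Final grid:
  2 1 0 0 0
  0 0 0 0 2
  0 0 0 0 0
  0 0 0 0 0
Max pheromone 2 at (0,0)

Answer: (0,0)=2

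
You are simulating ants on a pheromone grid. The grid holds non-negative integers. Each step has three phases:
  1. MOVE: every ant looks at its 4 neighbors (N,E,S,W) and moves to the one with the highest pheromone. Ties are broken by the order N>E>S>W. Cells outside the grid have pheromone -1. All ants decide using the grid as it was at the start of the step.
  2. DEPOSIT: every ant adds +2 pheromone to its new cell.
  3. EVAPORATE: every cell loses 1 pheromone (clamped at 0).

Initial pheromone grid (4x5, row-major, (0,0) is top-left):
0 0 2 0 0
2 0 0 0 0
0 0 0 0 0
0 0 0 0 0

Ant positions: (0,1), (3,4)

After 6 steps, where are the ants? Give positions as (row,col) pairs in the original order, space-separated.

Step 1: ant0:(0,1)->E->(0,2) | ant1:(3,4)->N->(2,4)
  grid max=3 at (0,2)
Step 2: ant0:(0,2)->E->(0,3) | ant1:(2,4)->N->(1,4)
  grid max=2 at (0,2)
Step 3: ant0:(0,3)->W->(0,2) | ant1:(1,4)->N->(0,4)
  grid max=3 at (0,2)
Step 4: ant0:(0,2)->E->(0,3) | ant1:(0,4)->S->(1,4)
  grid max=2 at (0,2)
Step 5: ant0:(0,3)->W->(0,2) | ant1:(1,4)->N->(0,4)
  grid max=3 at (0,2)
Step 6: ant0:(0,2)->E->(0,3) | ant1:(0,4)->S->(1,4)
  grid max=2 at (0,2)

(0,3) (1,4)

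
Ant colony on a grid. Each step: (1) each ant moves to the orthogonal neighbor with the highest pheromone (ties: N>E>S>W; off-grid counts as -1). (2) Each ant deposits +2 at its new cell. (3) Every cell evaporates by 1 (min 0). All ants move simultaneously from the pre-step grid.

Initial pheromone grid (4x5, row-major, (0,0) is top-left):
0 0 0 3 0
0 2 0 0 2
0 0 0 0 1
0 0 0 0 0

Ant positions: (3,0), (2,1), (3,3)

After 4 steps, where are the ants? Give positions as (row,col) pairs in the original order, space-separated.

Step 1: ant0:(3,0)->N->(2,0) | ant1:(2,1)->N->(1,1) | ant2:(3,3)->N->(2,3)
  grid max=3 at (1,1)
Step 2: ant0:(2,0)->N->(1,0) | ant1:(1,1)->N->(0,1) | ant2:(2,3)->N->(1,3)
  grid max=2 at (1,1)
Step 3: ant0:(1,0)->E->(1,1) | ant1:(0,1)->S->(1,1) | ant2:(1,3)->N->(0,3)
  grid max=5 at (1,1)
Step 4: ant0:(1,1)->N->(0,1) | ant1:(1,1)->N->(0,1) | ant2:(0,3)->E->(0,4)
  grid max=4 at (1,1)

(0,1) (0,1) (0,4)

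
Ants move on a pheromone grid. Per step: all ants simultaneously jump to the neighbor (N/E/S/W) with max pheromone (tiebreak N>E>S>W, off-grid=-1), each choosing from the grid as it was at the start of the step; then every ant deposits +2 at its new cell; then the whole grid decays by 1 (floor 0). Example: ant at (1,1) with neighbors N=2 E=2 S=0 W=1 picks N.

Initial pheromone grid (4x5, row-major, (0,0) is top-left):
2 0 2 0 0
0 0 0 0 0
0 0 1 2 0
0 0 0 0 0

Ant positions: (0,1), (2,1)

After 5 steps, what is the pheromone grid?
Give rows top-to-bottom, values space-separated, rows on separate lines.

After step 1: ants at (0,2),(2,2)
  1 0 3 0 0
  0 0 0 0 0
  0 0 2 1 0
  0 0 0 0 0
After step 2: ants at (0,3),(2,3)
  0 0 2 1 0
  0 0 0 0 0
  0 0 1 2 0
  0 0 0 0 0
After step 3: ants at (0,2),(2,2)
  0 0 3 0 0
  0 0 0 0 0
  0 0 2 1 0
  0 0 0 0 0
After step 4: ants at (0,3),(2,3)
  0 0 2 1 0
  0 0 0 0 0
  0 0 1 2 0
  0 0 0 0 0
After step 5: ants at (0,2),(2,2)
  0 0 3 0 0
  0 0 0 0 0
  0 0 2 1 0
  0 0 0 0 0

0 0 3 0 0
0 0 0 0 0
0 0 2 1 0
0 0 0 0 0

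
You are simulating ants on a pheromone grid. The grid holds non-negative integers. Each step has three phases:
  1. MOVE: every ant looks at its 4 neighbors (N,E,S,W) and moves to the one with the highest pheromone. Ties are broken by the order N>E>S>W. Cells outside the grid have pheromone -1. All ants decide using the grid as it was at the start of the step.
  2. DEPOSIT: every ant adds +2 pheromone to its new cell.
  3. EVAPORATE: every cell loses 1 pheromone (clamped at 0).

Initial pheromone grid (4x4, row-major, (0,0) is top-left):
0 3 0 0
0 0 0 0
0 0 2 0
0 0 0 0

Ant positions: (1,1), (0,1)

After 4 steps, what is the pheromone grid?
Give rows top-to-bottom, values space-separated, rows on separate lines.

After step 1: ants at (0,1),(0,2)
  0 4 1 0
  0 0 0 0
  0 0 1 0
  0 0 0 0
After step 2: ants at (0,2),(0,1)
  0 5 2 0
  0 0 0 0
  0 0 0 0
  0 0 0 0
After step 3: ants at (0,1),(0,2)
  0 6 3 0
  0 0 0 0
  0 0 0 0
  0 0 0 0
After step 4: ants at (0,2),(0,1)
  0 7 4 0
  0 0 0 0
  0 0 0 0
  0 0 0 0

0 7 4 0
0 0 0 0
0 0 0 0
0 0 0 0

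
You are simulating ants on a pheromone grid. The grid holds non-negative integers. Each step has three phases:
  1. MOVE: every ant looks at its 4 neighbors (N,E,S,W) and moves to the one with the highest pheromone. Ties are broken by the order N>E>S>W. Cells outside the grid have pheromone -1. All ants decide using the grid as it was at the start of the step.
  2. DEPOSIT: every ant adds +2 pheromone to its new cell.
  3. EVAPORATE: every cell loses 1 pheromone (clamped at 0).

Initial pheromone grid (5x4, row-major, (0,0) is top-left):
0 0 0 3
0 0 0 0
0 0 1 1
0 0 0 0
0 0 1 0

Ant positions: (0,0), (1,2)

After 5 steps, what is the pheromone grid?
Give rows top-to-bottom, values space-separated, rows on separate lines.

After step 1: ants at (0,1),(2,2)
  0 1 0 2
  0 0 0 0
  0 0 2 0
  0 0 0 0
  0 0 0 0
After step 2: ants at (0,2),(1,2)
  0 0 1 1
  0 0 1 0
  0 0 1 0
  0 0 0 0
  0 0 0 0
After step 3: ants at (0,3),(0,2)
  0 0 2 2
  0 0 0 0
  0 0 0 0
  0 0 0 0
  0 0 0 0
After step 4: ants at (0,2),(0,3)
  0 0 3 3
  0 0 0 0
  0 0 0 0
  0 0 0 0
  0 0 0 0
After step 5: ants at (0,3),(0,2)
  0 0 4 4
  0 0 0 0
  0 0 0 0
  0 0 0 0
  0 0 0 0

0 0 4 4
0 0 0 0
0 0 0 0
0 0 0 0
0 0 0 0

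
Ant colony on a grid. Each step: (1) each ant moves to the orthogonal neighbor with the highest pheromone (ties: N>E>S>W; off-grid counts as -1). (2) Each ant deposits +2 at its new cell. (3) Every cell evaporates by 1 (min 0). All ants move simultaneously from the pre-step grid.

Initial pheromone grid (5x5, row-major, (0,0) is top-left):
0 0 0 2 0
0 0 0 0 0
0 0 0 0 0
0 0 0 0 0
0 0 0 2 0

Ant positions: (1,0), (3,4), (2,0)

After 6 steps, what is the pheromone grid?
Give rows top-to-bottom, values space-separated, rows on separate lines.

After step 1: ants at (0,0),(2,4),(1,0)
  1 0 0 1 0
  1 0 0 0 0
  0 0 0 0 1
  0 0 0 0 0
  0 0 0 1 0
After step 2: ants at (1,0),(1,4),(0,0)
  2 0 0 0 0
  2 0 0 0 1
  0 0 0 0 0
  0 0 0 0 0
  0 0 0 0 0
After step 3: ants at (0,0),(0,4),(1,0)
  3 0 0 0 1
  3 0 0 0 0
  0 0 0 0 0
  0 0 0 0 0
  0 0 0 0 0
After step 4: ants at (1,0),(1,4),(0,0)
  4 0 0 0 0
  4 0 0 0 1
  0 0 0 0 0
  0 0 0 0 0
  0 0 0 0 0
After step 5: ants at (0,0),(0,4),(1,0)
  5 0 0 0 1
  5 0 0 0 0
  0 0 0 0 0
  0 0 0 0 0
  0 0 0 0 0
After step 6: ants at (1,0),(1,4),(0,0)
  6 0 0 0 0
  6 0 0 0 1
  0 0 0 0 0
  0 0 0 0 0
  0 0 0 0 0

6 0 0 0 0
6 0 0 0 1
0 0 0 0 0
0 0 0 0 0
0 0 0 0 0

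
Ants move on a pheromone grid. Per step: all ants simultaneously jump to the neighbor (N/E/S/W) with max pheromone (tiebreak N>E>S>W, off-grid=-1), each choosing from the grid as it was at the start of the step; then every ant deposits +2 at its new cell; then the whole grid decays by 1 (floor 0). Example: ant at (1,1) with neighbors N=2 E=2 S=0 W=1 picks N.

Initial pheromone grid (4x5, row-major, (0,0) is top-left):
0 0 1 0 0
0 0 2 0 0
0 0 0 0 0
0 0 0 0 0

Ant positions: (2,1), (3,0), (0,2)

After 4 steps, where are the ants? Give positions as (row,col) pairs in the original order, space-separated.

Step 1: ant0:(2,1)->N->(1,1) | ant1:(3,0)->N->(2,0) | ant2:(0,2)->S->(1,2)
  grid max=3 at (1,2)
Step 2: ant0:(1,1)->E->(1,2) | ant1:(2,0)->N->(1,0) | ant2:(1,2)->W->(1,1)
  grid max=4 at (1,2)
Step 3: ant0:(1,2)->W->(1,1) | ant1:(1,0)->E->(1,1) | ant2:(1,1)->E->(1,2)
  grid max=5 at (1,1)
Step 4: ant0:(1,1)->E->(1,2) | ant1:(1,1)->E->(1,2) | ant2:(1,2)->W->(1,1)
  grid max=8 at (1,2)

(1,2) (1,2) (1,1)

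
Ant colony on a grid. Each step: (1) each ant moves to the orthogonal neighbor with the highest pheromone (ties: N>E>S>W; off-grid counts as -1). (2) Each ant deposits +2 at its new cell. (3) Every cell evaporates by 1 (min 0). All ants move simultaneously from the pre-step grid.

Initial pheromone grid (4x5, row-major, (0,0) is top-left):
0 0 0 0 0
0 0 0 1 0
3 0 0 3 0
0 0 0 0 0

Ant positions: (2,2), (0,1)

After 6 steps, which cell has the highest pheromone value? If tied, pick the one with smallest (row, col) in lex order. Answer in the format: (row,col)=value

Answer: (2,3)=7

Derivation:
Step 1: ant0:(2,2)->E->(2,3) | ant1:(0,1)->E->(0,2)
  grid max=4 at (2,3)
Step 2: ant0:(2,3)->N->(1,3) | ant1:(0,2)->E->(0,3)
  grid max=3 at (2,3)
Step 3: ant0:(1,3)->S->(2,3) | ant1:(0,3)->S->(1,3)
  grid max=4 at (2,3)
Step 4: ant0:(2,3)->N->(1,3) | ant1:(1,3)->S->(2,3)
  grid max=5 at (2,3)
Step 5: ant0:(1,3)->S->(2,3) | ant1:(2,3)->N->(1,3)
  grid max=6 at (2,3)
Step 6: ant0:(2,3)->N->(1,3) | ant1:(1,3)->S->(2,3)
  grid max=7 at (2,3)
Final grid:
  0 0 0 0 0
  0 0 0 5 0
  0 0 0 7 0
  0 0 0 0 0
Max pheromone 7 at (2,3)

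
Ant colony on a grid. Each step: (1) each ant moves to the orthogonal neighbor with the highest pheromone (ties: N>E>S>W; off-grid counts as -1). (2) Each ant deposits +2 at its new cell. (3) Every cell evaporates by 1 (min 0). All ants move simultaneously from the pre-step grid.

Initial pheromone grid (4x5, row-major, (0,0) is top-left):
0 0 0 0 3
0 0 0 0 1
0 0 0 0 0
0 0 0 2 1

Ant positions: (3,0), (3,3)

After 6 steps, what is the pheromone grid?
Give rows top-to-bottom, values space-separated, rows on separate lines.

After step 1: ants at (2,0),(3,4)
  0 0 0 0 2
  0 0 0 0 0
  1 0 0 0 0
  0 0 0 1 2
After step 2: ants at (1,0),(3,3)
  0 0 0 0 1
  1 0 0 0 0
  0 0 0 0 0
  0 0 0 2 1
After step 3: ants at (0,0),(3,4)
  1 0 0 0 0
  0 0 0 0 0
  0 0 0 0 0
  0 0 0 1 2
After step 4: ants at (0,1),(3,3)
  0 1 0 0 0
  0 0 0 0 0
  0 0 0 0 0
  0 0 0 2 1
After step 5: ants at (0,2),(3,4)
  0 0 1 0 0
  0 0 0 0 0
  0 0 0 0 0
  0 0 0 1 2
After step 6: ants at (0,3),(3,3)
  0 0 0 1 0
  0 0 0 0 0
  0 0 0 0 0
  0 0 0 2 1

0 0 0 1 0
0 0 0 0 0
0 0 0 0 0
0 0 0 2 1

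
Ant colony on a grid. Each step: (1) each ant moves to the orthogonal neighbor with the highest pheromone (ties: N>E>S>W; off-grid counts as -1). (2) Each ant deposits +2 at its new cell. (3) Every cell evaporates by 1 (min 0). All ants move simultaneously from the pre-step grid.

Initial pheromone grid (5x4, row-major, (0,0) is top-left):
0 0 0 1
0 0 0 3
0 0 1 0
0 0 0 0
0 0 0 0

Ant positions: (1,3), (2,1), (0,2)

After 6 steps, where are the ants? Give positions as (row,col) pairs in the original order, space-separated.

Step 1: ant0:(1,3)->N->(0,3) | ant1:(2,1)->E->(2,2) | ant2:(0,2)->E->(0,3)
  grid max=4 at (0,3)
Step 2: ant0:(0,3)->S->(1,3) | ant1:(2,2)->N->(1,2) | ant2:(0,3)->S->(1,3)
  grid max=5 at (1,3)
Step 3: ant0:(1,3)->N->(0,3) | ant1:(1,2)->E->(1,3) | ant2:(1,3)->N->(0,3)
  grid max=6 at (0,3)
Step 4: ant0:(0,3)->S->(1,3) | ant1:(1,3)->N->(0,3) | ant2:(0,3)->S->(1,3)
  grid max=9 at (1,3)
Step 5: ant0:(1,3)->N->(0,3) | ant1:(0,3)->S->(1,3) | ant2:(1,3)->N->(0,3)
  grid max=10 at (0,3)
Step 6: ant0:(0,3)->S->(1,3) | ant1:(1,3)->N->(0,3) | ant2:(0,3)->S->(1,3)
  grid max=13 at (1,3)

(1,3) (0,3) (1,3)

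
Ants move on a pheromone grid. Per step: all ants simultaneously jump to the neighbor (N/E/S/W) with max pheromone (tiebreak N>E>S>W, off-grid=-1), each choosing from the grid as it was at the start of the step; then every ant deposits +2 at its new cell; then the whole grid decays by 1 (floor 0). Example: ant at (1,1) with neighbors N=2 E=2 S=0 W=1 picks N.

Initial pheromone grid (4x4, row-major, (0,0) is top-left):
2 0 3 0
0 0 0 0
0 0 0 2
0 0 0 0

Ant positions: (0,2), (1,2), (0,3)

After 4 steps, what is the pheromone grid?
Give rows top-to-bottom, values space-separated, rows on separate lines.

After step 1: ants at (0,3),(0,2),(0,2)
  1 0 6 1
  0 0 0 0
  0 0 0 1
  0 0 0 0
After step 2: ants at (0,2),(0,3),(0,3)
  0 0 7 4
  0 0 0 0
  0 0 0 0
  0 0 0 0
After step 3: ants at (0,3),(0,2),(0,2)
  0 0 10 5
  0 0 0 0
  0 0 0 0
  0 0 0 0
After step 4: ants at (0,2),(0,3),(0,3)
  0 0 11 8
  0 0 0 0
  0 0 0 0
  0 0 0 0

0 0 11 8
0 0 0 0
0 0 0 0
0 0 0 0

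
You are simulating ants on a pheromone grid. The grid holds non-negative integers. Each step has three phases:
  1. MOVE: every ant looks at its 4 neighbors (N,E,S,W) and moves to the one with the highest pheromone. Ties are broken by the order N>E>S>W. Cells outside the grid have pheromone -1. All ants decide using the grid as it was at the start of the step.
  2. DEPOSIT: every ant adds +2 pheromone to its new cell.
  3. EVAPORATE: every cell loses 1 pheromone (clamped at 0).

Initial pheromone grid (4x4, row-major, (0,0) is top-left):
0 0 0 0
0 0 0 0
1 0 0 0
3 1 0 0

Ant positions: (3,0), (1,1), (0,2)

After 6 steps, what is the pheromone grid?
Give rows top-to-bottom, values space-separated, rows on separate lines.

After step 1: ants at (2,0),(0,1),(0,3)
  0 1 0 1
  0 0 0 0
  2 0 0 0
  2 0 0 0
After step 2: ants at (3,0),(0,2),(1,3)
  0 0 1 0
  0 0 0 1
  1 0 0 0
  3 0 0 0
After step 3: ants at (2,0),(0,3),(0,3)
  0 0 0 3
  0 0 0 0
  2 0 0 0
  2 0 0 0
After step 4: ants at (3,0),(1,3),(1,3)
  0 0 0 2
  0 0 0 3
  1 0 0 0
  3 0 0 0
After step 5: ants at (2,0),(0,3),(0,3)
  0 0 0 5
  0 0 0 2
  2 0 0 0
  2 0 0 0
After step 6: ants at (3,0),(1,3),(1,3)
  0 0 0 4
  0 0 0 5
  1 0 0 0
  3 0 0 0

0 0 0 4
0 0 0 5
1 0 0 0
3 0 0 0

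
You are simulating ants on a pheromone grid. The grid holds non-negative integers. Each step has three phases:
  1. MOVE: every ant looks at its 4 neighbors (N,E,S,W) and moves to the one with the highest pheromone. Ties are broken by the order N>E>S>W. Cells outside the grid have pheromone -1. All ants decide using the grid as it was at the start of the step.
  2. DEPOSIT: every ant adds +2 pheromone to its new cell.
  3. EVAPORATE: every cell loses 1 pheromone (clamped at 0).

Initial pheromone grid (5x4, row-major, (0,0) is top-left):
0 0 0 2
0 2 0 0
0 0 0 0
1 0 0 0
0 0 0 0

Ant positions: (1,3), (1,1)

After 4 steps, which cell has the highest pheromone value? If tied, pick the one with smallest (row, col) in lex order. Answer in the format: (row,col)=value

Step 1: ant0:(1,3)->N->(0,3) | ant1:(1,1)->N->(0,1)
  grid max=3 at (0,3)
Step 2: ant0:(0,3)->S->(1,3) | ant1:(0,1)->S->(1,1)
  grid max=2 at (0,3)
Step 3: ant0:(1,3)->N->(0,3) | ant1:(1,1)->N->(0,1)
  grid max=3 at (0,3)
Step 4: ant0:(0,3)->S->(1,3) | ant1:(0,1)->S->(1,1)
  grid max=2 at (0,3)
Final grid:
  0 0 0 2
  0 2 0 1
  0 0 0 0
  0 0 0 0
  0 0 0 0
Max pheromone 2 at (0,3)

Answer: (0,3)=2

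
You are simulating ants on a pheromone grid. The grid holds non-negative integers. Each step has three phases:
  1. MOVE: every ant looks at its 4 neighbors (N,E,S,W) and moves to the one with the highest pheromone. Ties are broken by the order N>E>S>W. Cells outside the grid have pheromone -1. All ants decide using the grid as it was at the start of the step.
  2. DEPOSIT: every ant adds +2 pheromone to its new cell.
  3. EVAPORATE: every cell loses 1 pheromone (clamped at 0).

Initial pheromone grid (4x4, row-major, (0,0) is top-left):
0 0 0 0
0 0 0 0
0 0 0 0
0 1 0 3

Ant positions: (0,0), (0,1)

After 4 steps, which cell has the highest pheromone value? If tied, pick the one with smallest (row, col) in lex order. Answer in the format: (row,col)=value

Step 1: ant0:(0,0)->E->(0,1) | ant1:(0,1)->E->(0,2)
  grid max=2 at (3,3)
Step 2: ant0:(0,1)->E->(0,2) | ant1:(0,2)->W->(0,1)
  grid max=2 at (0,1)
Step 3: ant0:(0,2)->W->(0,1) | ant1:(0,1)->E->(0,2)
  grid max=3 at (0,1)
Step 4: ant0:(0,1)->E->(0,2) | ant1:(0,2)->W->(0,1)
  grid max=4 at (0,1)
Final grid:
  0 4 4 0
  0 0 0 0
  0 0 0 0
  0 0 0 0
Max pheromone 4 at (0,1)

Answer: (0,1)=4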